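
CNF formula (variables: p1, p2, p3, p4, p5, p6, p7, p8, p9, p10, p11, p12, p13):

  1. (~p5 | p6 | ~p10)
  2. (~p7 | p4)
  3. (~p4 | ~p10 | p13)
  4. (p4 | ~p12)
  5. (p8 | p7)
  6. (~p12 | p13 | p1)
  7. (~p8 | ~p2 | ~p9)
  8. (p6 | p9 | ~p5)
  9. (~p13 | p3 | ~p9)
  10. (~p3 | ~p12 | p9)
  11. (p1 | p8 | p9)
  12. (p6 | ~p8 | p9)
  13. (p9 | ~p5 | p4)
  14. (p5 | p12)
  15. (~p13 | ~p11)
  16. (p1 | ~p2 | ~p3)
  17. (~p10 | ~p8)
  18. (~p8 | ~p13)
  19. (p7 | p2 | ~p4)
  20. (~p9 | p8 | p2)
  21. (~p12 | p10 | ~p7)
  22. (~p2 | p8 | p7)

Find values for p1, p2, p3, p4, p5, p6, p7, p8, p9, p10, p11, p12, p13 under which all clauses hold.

p1 occurs only positively in the remaining clauses — set p1 = True.
p11 occurs only negated in the remaining clauses — set p11 = False.
Branch on p2: take p2 = False.
Try p3 = True.
Set p4 = True and propagate.
  then p7 is forced to True.
For the remaining variables, p5 = True, p6 = False, p8 = True, p9 = True, p10 = False, p12 = False, p13 = False works.

p1 = T, p2 = F, p3 = T, p4 = T, p5 = T, p6 = F, p7 = T, p8 = T, p9 = T, p10 = F, p11 = F, p12 = F, p13 = F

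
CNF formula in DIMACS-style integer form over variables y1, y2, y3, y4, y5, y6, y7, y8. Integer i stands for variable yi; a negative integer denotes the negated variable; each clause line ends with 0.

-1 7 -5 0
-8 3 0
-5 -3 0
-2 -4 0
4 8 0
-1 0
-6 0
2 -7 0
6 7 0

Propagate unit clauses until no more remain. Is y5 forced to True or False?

False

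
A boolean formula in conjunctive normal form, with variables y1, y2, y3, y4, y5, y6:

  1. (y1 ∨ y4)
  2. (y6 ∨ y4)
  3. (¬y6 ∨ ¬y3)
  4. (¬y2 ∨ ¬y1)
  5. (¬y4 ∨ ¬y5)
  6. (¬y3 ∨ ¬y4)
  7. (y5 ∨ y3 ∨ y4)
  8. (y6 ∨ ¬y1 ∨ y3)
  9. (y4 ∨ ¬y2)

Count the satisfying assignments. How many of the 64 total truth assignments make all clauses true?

Satisfying assignments:
  y1=F y2=F y3=F y4=T y5=F y6=F
  y1=F y2=F y3=F y4=T y5=F y6=T
  y1=F y2=T y3=F y4=T y5=F y6=F
  y1=F y2=T y3=F y4=T y5=F y6=T
  y1=T y2=F y3=F y4=F y5=T y6=T
  y1=T y2=F y3=F y4=T y5=F y6=T
That's 6 in total.

6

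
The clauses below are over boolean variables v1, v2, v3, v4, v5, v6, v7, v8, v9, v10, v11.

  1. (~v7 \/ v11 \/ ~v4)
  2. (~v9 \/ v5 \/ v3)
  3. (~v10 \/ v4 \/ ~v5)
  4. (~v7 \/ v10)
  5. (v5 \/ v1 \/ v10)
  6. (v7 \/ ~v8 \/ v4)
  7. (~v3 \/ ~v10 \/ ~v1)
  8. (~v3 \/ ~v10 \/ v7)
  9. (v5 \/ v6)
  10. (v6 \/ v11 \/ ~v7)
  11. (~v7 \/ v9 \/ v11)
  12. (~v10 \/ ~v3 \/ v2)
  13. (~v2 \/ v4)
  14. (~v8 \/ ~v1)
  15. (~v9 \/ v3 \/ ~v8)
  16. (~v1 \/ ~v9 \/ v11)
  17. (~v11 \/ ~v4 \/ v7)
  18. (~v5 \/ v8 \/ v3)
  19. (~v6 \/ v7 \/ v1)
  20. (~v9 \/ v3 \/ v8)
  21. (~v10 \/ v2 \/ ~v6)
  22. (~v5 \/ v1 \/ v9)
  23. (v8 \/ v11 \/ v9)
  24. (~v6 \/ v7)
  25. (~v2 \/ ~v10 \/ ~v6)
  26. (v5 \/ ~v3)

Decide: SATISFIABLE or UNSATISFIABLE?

SATISFIABLE

Set v1 = False and propagate.
Try v2 = False.
Branch on v3: take v3 = True.
  then v10 is forced to False.
  then v7 is forced to False.
  then v5 is forced to True.
  then v6 is forced to False.
  then v9 is forced to True.
For the remaining variables, v4 = True, v8 = False, v11 = False works.
Every clause has at least one true literal under this assignment.
So v1=False, v2=False, v3=True, v4=True, v5=True, v6=False, v7=False, v8=False, v9=True, v10=False, v11=False is a satisfying assignment.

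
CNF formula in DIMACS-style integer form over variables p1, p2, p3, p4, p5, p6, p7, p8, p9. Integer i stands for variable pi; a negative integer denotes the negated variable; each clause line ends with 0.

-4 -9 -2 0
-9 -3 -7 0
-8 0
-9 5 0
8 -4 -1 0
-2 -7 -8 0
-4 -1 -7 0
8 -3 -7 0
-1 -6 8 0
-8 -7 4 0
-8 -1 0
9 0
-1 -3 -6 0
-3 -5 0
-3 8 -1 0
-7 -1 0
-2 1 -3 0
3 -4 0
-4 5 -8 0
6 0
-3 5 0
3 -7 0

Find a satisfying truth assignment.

(¬p8) is a unit clause, so p8 = False.
(p9) is a unit clause, so p9 = True.
Unit propagation: (p5) forces p5 = True.
(¬p3) is a unit clause, so p3 = False.
Unit propagation: (¬p4) forces p4 = False.
Unit propagation: (p6) forces p6 = True.
(¬p1) is a unit clause, so p1 = False.
Unit propagation: (¬p7) forces p7 = False.
p2 is now unconstrained; take p2 = True.
Every clause has at least one true literal under this assignment.

p1=False, p2=True, p3=False, p4=False, p5=True, p6=True, p7=False, p8=False, p9=True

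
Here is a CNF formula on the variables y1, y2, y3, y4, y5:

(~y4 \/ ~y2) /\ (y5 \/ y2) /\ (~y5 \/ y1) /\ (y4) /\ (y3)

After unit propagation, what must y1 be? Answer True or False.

(y4) is a unit clause: y4 = True.
From (~y2 \/ ~y4) and y4 = True: y2 = False.
From (y5 \/ y2) and y2 = False: y5 = True.
In (~y5 \/ y1), ~y5 is now false; y1 must hold, so y1 = True.

True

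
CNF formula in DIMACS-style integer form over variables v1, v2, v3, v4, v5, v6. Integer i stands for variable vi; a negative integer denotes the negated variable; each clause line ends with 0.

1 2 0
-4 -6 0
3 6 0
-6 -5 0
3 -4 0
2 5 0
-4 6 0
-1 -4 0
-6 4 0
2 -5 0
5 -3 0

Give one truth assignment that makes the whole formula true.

v1=False, v2=True, v3=True, v4=False, v5=True, v6=False

Check each clause:
  1. {v2, v1} — v2 is true.
  2. {¬v6, ¬v4} — ¬v6 is true.
  3. {v3, v6} — v3 is true.
  4. {¬v6, ¬v5} — ¬v6 is true.
  5. {v3, ¬v4} — v3 is true.
  6. {v2, v5} — v2 is true.
  7. {¬v4, v6} — ¬v4 is true.
  8. {¬v1, ¬v4} — ¬v4 is true.
  9. {¬v6, v4} — ¬v6 is true.
  10. {¬v5, v2} — v2 is true.
  11. {¬v3, v5} — v5 is true.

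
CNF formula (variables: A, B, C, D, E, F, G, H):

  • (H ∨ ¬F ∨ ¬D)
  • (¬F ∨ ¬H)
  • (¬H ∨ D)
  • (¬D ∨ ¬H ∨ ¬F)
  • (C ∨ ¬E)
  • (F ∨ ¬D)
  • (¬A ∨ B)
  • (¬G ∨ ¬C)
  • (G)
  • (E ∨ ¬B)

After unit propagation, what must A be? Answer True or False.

False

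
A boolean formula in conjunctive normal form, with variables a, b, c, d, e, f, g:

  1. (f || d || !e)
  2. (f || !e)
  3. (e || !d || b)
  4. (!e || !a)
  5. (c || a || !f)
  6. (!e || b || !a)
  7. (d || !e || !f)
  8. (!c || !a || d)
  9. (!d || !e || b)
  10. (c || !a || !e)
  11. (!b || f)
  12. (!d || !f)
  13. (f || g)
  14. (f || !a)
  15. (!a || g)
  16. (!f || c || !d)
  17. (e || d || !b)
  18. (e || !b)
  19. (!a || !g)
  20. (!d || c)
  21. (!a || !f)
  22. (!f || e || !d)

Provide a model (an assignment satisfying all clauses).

a=F, b=F, c=T, d=F, e=F, f=F, g=T

Branch on a: take a = False.
Branch on b: take b = False.
The remaining clauses are satisfied by c = True, d = False, e = False, f = False, g = True.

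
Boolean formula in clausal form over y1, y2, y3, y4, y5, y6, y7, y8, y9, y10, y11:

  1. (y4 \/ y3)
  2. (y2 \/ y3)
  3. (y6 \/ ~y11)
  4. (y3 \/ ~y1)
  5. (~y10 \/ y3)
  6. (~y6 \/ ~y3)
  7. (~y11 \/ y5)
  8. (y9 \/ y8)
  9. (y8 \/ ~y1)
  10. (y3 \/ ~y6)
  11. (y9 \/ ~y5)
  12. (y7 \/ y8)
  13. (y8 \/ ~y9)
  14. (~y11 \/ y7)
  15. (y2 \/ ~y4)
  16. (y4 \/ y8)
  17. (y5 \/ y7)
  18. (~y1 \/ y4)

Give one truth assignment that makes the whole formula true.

Pure literal: y1 appears only negated; assign y1 = False.
Pure literal: y8 appears only positively; assign y8 = True.
Branch on y2: take y2 = False.
  then y3 is forced to True.
  then y6 is forced to False.
  then y11 is forced to False.
  then y4 is forced to False.
Branch on y5: take y5 = True.
  then y9 is forced to True.
y7, y10 are now unconstrained; take y7 = False, y10 = False.

y1=False, y2=False, y3=True, y4=False, y5=True, y6=False, y7=False, y8=True, y9=True, y10=False, y11=False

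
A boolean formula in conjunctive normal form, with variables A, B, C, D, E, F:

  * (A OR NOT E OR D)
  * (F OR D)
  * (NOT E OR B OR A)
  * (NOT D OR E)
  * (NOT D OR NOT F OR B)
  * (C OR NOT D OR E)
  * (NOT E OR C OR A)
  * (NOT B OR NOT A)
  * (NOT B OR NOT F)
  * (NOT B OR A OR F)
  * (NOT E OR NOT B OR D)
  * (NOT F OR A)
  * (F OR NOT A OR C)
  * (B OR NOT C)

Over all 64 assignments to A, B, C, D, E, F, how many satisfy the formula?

2

Satisfying assignments:
  A=1 B=0 C=0 D=0 E=0 F=1
  A=1 B=0 C=0 D=0 E=1 F=1
Count: 2.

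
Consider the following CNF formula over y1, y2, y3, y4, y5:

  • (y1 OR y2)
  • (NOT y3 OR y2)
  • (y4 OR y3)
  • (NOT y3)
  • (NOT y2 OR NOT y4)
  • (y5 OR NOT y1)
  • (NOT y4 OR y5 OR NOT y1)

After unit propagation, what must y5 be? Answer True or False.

(NOT y3) stands alone — y3 = False.
In (y4 OR y3), y3 is now false; y4 must hold, so y4 = True.
From (NOT y4 OR NOT y2) and y4 = True: y2 = False.
From (y2 OR y1) and y2 = False: y1 = True.
(y5 OR NOT y1) with y1 = True leaves only y5, so y5 = True.

True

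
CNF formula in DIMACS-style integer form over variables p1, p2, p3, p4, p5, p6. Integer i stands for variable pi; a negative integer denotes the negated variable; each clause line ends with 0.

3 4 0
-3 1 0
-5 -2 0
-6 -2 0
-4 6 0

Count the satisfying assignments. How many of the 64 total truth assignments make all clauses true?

11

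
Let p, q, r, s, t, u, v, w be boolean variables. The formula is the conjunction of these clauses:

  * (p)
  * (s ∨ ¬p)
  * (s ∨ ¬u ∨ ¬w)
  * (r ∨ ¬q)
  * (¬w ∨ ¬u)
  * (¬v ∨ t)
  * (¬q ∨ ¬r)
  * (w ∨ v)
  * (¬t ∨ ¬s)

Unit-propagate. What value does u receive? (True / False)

False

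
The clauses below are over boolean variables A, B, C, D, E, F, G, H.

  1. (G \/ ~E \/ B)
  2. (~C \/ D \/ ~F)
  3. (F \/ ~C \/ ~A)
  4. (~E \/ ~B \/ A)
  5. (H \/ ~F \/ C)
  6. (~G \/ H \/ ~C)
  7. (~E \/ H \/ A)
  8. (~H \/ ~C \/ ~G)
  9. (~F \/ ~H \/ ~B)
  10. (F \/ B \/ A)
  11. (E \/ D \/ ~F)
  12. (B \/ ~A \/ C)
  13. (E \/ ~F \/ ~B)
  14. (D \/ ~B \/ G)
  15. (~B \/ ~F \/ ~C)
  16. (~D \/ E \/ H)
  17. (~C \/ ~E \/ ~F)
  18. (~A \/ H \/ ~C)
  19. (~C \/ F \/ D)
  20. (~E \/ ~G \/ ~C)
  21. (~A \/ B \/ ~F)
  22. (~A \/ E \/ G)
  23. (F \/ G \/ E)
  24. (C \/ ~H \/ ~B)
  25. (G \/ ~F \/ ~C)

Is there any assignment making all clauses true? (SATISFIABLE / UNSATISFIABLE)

SATISFIABLE

Try A = False.
Try B = False.
  then F is forced to True.
Branch on C: take C = False.
  then H is forced to True.
For the remaining variables, D = True, E = False, G = True works.
So A=False  B=False  C=False  D=True  E=False  F=True  G=True  H=True is a satisfying assignment.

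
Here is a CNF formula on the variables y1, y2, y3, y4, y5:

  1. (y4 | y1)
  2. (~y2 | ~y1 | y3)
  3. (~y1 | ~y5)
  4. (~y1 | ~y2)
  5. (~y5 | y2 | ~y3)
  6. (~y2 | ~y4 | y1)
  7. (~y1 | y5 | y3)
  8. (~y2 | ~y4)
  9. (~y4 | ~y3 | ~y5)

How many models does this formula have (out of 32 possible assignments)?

5

The models are:
  y1=F y2=F y3=F y4=T y5=F
  y1=F y2=F y3=F y4=T y5=T
  y1=F y2=F y3=T y4=T y5=F
  y1=T y2=F y3=T y4=F y5=F
  y1=T y2=F y3=T y4=T y5=F
Count: 5.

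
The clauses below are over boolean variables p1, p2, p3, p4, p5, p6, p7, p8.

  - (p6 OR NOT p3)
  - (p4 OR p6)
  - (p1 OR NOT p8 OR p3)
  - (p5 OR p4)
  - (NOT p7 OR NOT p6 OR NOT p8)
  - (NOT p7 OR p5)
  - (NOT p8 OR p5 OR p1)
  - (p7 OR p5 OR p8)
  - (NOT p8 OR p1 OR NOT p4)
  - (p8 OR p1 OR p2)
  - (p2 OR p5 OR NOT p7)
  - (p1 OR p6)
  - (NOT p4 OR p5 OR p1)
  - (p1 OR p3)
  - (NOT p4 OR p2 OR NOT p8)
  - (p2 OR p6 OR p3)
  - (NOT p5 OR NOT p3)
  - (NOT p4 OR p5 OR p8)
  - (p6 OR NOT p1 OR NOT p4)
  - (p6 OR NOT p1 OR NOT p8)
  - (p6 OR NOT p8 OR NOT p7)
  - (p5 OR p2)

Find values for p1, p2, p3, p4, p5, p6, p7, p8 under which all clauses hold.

p1=T, p2=F, p3=F, p4=T, p5=T, p6=T, p7=F, p8=F

Try p1 = True.
For the remaining variables, p2 = False, p3 = False, p4 = True, p5 = True, p6 = True, p7 = False, p8 = False works.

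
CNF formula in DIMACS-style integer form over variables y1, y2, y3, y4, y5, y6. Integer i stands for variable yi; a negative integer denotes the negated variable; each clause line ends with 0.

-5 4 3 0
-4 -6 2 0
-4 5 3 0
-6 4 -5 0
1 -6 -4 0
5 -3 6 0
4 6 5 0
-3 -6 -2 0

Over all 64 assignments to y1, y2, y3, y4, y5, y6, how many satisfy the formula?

19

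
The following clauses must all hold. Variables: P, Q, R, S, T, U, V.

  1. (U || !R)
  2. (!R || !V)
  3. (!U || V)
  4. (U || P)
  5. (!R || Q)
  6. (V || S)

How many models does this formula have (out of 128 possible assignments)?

28

Split on R, then U.
  R=1, U=1: a clause becomes empty — 0.
  R=1, U=0: a clause becomes empty — 0.
  R=0, U=1: forces V=1; P, Q, S, T free → 2^4 = 16.
  R=0, U=0: Q, T free; 3 ways for (P,S,V) × 2^2 = 12.
Total: 0 + 0 + 16 + 12 = 28.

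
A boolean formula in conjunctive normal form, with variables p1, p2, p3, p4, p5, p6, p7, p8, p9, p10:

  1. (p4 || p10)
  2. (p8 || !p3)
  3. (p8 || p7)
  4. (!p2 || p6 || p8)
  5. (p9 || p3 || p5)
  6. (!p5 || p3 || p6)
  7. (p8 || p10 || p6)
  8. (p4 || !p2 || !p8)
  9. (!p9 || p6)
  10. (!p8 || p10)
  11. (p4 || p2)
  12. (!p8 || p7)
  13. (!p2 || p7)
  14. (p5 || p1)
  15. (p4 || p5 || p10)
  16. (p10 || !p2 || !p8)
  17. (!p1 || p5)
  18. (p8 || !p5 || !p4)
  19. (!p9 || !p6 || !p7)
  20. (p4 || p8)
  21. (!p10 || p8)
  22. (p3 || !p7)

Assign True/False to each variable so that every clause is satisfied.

Set p1 = True and propagate.
  then p5 is forced to True.
Set p2 = True and propagate.
  then p7 is forced to True.
  then p3 is forced to True.
  then p8 is forced to True.
  then p4 is forced to True.
  then p10 is forced to True.
The remaining clauses are satisfied by p6 = True, p9 = False.
Every clause has at least one true literal under this assignment.

p1 = T, p2 = T, p3 = T, p4 = T, p5 = T, p6 = T, p7 = T, p8 = T, p9 = F, p10 = T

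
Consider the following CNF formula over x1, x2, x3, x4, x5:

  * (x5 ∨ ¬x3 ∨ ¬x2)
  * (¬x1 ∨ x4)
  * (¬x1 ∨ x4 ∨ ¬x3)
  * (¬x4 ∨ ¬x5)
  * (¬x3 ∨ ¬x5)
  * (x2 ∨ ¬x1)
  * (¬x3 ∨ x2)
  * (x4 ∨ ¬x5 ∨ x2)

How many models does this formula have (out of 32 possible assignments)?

6

Satisfying assignments:
  x1=0 x2=0 x3=0 x4=0 x5=0
  x1=0 x2=0 x3=0 x4=1 x5=0
  x1=0 x2=1 x3=0 x4=0 x5=0
  x1=0 x2=1 x3=0 x4=0 x5=1
  x1=0 x2=1 x3=0 x4=1 x5=0
  x1=1 x2=1 x3=0 x4=1 x5=0
That's 6 in total.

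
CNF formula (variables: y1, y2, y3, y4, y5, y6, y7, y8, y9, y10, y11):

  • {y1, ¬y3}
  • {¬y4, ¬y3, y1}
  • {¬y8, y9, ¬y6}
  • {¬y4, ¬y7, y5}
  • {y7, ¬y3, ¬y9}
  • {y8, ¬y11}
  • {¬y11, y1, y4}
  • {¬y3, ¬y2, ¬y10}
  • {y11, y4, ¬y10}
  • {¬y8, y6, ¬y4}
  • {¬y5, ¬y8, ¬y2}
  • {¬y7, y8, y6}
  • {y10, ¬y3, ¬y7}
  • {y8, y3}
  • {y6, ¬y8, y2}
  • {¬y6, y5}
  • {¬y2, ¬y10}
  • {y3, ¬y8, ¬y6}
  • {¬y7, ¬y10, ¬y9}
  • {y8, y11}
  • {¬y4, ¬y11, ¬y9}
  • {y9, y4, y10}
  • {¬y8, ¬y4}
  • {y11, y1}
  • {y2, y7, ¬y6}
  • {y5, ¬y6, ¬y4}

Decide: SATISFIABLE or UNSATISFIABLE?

y1 occurs only positively in the remaining clauses — set y1 = True.
Set y2 = True and propagate.
  then y10 is forced to False.
The remaining clauses are satisfied by y3 = False, y4 = False, y5 = False, y6 = False, y7 = True, y8 = True, y9 = True, y11 = True.
So y1=True  y2=True  y3=False  y4=False  y5=False  y6=False  y7=True  y8=True  y9=True  y10=False  y11=True is a satisfying assignment.

SATISFIABLE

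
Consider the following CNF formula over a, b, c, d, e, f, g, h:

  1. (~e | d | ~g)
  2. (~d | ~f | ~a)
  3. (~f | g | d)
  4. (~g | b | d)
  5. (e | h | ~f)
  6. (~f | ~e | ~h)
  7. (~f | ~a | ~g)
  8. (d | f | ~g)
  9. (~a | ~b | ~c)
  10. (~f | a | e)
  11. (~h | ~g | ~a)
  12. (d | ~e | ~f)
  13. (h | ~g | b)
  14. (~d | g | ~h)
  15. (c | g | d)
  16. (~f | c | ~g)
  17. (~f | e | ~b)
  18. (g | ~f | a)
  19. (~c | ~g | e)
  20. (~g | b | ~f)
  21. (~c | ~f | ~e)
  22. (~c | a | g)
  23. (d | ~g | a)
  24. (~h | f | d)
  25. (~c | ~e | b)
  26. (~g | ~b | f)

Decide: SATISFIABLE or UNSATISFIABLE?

Try a = True.
Branch on b: take b = False.
The remaining clauses are satisfied by c = True, d = True, e = False, f = False, g = False, h = False.
Every clause has at least one true literal under this assignment.
So a = True, b = False, c = True, d = True, e = False, f = False, g = False, h = False is a satisfying assignment.

SATISFIABLE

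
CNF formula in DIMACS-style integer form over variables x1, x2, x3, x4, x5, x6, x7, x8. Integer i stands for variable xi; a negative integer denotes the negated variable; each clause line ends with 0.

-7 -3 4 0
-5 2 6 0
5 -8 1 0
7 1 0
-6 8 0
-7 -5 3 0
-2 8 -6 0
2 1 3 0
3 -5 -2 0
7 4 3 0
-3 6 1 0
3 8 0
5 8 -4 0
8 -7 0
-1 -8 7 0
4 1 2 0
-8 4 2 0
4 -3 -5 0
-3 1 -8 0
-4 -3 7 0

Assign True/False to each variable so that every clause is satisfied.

Set x1 = True and propagate.
For the remaining variables, x2 = True, x3 = True, x4 = True, x5 = False, x6 = True, x7 = True, x8 = True works.

x1 = T, x2 = T, x3 = T, x4 = T, x5 = F, x6 = T, x7 = T, x8 = T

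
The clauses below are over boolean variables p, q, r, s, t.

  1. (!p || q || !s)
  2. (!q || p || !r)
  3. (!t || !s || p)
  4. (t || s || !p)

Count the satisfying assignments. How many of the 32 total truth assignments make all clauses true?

17

Case analysis on p and s:
  p=T, s=T: remaining (q,r,t) ∈ {(T,F,F); (T,F,T); (T,T,F); (T,T,T)} — 4.
  p=T, s=F: remaining (q,r,t) ∈ {(F,F,T); (F,T,T); (T,F,T); (T,T,T)} — 4.
  p=F, s=T: remaining (q,r,t) ∈ {(F,F,F); (F,T,F); (T,F,F)} — 3.
  p=F, s=F: t free; 3 ways for (q,r) × 2^1 = 6.
Total: 4 + 4 + 3 + 6 = 17.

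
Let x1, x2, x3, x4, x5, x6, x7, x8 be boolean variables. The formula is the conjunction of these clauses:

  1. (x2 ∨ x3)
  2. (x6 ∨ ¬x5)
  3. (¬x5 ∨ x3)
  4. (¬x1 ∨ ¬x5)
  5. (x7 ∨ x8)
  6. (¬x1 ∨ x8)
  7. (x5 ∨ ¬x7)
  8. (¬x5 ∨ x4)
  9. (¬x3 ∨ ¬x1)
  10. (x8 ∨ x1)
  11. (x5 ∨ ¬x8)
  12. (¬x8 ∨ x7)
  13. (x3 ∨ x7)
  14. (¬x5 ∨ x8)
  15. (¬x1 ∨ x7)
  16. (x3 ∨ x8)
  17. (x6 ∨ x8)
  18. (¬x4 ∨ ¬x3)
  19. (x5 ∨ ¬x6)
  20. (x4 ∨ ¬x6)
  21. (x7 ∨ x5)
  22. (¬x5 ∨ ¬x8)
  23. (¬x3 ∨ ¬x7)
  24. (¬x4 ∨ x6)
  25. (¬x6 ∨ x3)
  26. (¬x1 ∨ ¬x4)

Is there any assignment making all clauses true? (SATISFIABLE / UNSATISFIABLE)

UNSATISFIABLE

x5 = True:
  propagation gives x6=True, x3=True, x1=False, x4=True; an empty clause results — contradiction.
x5 = False:
  propagation gives x7=False; an empty clause results — contradiction.
Every branch closes, so no satisfying assignment exists.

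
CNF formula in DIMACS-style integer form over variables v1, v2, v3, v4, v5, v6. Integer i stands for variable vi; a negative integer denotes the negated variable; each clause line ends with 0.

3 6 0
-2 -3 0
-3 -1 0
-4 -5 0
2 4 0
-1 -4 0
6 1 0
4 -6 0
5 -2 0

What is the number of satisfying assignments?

2

The models are:
  v1=F v2=F v3=F v4=T v5=F v6=T
  v1=F v2=F v3=T v4=T v5=F v6=T
That's 2 in total.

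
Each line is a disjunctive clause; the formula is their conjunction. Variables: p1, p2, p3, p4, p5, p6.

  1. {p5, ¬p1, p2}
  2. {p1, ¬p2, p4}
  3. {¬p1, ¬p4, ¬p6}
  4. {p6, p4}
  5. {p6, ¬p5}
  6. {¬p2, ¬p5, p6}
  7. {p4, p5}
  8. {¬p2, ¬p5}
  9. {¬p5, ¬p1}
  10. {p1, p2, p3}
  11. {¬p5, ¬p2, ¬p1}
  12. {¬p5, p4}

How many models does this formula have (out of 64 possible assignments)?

Case analysis on p5 and p1:
  p5=1, p1=1: a clause becomes empty — 0.
  p5=1, p1=0: remaining (p2,p3,p4,p6) ∈ {(0,1,1,1)} — 1.
  p5=0, p1=1: remaining (p2,p3,p4,p6) ∈ {(1,0,1,0); (1,1,1,0)} — 2.
  p5=0, p1=0: p6 free; 3 ways for (p2,p3,p4) × 2^1 = 6.
Total: 0 + 1 + 2 + 6 = 9.

9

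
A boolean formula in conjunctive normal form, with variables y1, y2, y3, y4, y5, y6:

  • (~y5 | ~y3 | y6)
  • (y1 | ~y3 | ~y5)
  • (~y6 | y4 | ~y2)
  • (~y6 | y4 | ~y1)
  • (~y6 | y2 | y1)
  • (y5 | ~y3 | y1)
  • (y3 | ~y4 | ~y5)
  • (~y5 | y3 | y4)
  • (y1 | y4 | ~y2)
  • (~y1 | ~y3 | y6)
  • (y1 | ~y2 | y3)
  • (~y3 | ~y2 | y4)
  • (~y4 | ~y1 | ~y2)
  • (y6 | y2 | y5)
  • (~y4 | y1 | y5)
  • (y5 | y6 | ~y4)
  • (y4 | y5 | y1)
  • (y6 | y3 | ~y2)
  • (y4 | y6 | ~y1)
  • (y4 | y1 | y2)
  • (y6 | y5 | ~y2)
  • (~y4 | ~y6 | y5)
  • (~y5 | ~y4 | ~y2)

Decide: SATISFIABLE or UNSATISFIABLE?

SATISFIABLE

Branch on y1: take y1 = True.
Set y2 = False and propagate.
Try y3 = True.
  then y6 is forced to True.
  then y4 is forced to True.
  then y5 is forced to True.
Every clause has at least one true literal under this assignment.
So y1=1, y2=0, y3=1, y4=1, y5=1, y6=1 is a satisfying assignment.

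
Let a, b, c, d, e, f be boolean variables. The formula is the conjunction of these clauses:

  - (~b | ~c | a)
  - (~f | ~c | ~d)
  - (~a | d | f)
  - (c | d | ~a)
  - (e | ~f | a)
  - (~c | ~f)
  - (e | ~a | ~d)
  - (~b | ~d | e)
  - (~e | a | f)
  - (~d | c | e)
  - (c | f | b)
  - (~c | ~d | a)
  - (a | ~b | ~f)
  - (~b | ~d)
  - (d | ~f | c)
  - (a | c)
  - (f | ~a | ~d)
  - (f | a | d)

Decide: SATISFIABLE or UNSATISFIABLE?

SATISFIABLE

Branch on a: take a = True.
Try b = False.
The remaining clauses are satisfied by c = False, d = True, e = True, f = True.
So a = True  b = False  c = False  d = True  e = True  f = True is a satisfying assignment.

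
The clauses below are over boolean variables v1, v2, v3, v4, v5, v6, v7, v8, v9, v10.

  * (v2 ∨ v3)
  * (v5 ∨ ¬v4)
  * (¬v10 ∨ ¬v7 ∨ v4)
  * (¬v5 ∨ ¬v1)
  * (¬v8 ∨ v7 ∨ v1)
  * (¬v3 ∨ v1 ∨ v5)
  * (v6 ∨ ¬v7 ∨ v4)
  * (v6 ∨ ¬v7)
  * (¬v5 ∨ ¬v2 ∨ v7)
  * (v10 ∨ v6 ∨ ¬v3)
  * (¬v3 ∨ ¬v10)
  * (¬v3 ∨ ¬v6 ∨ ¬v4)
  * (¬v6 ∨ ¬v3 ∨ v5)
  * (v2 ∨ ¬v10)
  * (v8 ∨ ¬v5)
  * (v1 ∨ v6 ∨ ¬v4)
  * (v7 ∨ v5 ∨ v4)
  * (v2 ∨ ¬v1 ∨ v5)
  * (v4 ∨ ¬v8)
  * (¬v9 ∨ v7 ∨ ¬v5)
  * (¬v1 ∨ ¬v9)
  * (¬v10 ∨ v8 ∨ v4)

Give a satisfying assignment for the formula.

v1 = F, v2 = T, v3 = F, v4 = F, v5 = F, v6 = T, v7 = T, v8 = F, v9 = F, v10 = F

Check each clause:
  1. (v2 ∨ v3) — v2 is true.
  2. (¬v4 ∨ v5) — ¬v4 is true.
  3. (¬v7 ∨ v4 ∨ ¬v10) — ¬v10 is true.
  4. (¬v5 ∨ ¬v1) — ¬v5 is true.
  5. (v1 ∨ ¬v8 ∨ v7) — ¬v8 is true.
  6. (v1 ∨ v5 ∨ ¬v3) — ¬v3 is true.
  7. (v4 ∨ v6 ∨ ¬v7) — v6 is true.
  8. (v6 ∨ ¬v7) — v6 is true.
  9. (¬v5 ∨ ¬v2 ∨ v7) — ¬v5 is true.
  10. (¬v3 ∨ v10 ∨ v6) — ¬v3 is true.
  11. (¬v3 ∨ ¬v10) — ¬v3 is true.
  12. (¬v3 ∨ ¬v6 ∨ ¬v4) — ¬v4 is true.
  13. (¬v3 ∨ ¬v6 ∨ v5) — ¬v3 is true.
  14. (¬v10 ∨ v2) — v2 is true.
  15. (v8 ∨ ¬v5) — ¬v5 is true.
  16. (v1 ∨ v6 ∨ ¬v4) — ¬v4 is true.
  17. (v4 ∨ v7 ∨ v5) — v7 is true.
  18. (¬v1 ∨ v5 ∨ v2) — v2 is true.
  19. (v4 ∨ ¬v8) — ¬v8 is true.
  20. (¬v9 ∨ ¬v5 ∨ v7) — ¬v5 is true.
  21. (¬v1 ∨ ¬v9) — ¬v1 is true.
  22. (v4 ∨ v8 ∨ ¬v10) — ¬v10 is true.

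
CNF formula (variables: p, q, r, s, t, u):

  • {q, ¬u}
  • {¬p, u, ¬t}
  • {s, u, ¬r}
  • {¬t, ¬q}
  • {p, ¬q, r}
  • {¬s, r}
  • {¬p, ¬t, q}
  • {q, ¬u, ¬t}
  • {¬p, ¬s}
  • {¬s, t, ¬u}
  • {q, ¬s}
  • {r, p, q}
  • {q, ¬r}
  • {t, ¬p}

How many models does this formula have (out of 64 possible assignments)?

The models are:
  p=0 q=1 r=1 s=0 t=0 u=1
  p=0 q=1 r=1 s=1 t=0 u=0
Count: 2.

2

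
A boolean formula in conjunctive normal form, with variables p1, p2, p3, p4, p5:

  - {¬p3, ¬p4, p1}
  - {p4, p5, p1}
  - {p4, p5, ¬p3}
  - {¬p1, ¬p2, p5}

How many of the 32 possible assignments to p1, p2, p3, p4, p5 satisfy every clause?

19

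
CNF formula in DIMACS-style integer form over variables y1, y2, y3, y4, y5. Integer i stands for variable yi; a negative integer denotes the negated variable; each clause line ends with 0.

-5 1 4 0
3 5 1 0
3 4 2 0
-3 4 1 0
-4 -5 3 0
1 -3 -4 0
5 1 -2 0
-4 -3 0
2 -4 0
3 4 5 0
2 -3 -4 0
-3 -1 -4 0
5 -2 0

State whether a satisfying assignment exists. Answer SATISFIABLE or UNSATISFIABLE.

SATISFIABLE

Branch on y1: take y1 = True.
Set y2 = False and propagate.
  then y4 is forced to False.
  then y3 is forced to True.
y5 is now unconstrained; take y5 = True.
Every clause has at least one true literal under this assignment.
So y1 = T  y2 = F  y3 = T  y4 = F  y5 = T is a satisfying assignment.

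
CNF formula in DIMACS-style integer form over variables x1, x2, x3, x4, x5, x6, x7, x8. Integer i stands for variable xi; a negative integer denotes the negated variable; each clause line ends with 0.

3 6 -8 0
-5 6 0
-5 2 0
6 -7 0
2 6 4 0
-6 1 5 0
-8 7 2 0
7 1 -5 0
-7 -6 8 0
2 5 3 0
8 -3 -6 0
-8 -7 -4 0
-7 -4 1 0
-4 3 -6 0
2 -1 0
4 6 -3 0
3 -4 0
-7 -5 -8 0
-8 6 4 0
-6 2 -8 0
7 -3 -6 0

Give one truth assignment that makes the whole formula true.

x1=1, x2=1, x3=0, x4=0, x5=0, x6=0, x7=0, x8=0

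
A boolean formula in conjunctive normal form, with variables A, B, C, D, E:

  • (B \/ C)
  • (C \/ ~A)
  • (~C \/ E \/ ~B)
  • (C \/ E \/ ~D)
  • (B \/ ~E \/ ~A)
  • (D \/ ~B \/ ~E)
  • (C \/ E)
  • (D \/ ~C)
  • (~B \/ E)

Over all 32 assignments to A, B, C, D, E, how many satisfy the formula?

6

Satisfying assignments:
  A=F B=F C=T D=T E=F
  A=F B=F C=T D=T E=T
  A=F B=T C=F D=T E=T
  A=F B=T C=T D=T E=T
  A=T B=F C=T D=T E=F
  A=T B=T C=T D=T E=T
That's 6 in total.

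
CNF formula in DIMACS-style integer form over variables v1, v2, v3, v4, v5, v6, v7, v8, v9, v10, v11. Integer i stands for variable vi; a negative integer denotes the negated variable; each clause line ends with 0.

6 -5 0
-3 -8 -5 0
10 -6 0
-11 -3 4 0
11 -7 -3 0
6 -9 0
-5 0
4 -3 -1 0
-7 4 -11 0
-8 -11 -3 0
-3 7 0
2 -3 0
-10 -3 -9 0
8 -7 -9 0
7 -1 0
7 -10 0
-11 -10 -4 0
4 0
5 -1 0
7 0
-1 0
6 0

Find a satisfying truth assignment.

v1 = False, v2 = False, v3 = False, v4 = True, v5 = False, v6 = True, v7 = True, v8 = True, v9 = False, v10 = True, v11 = False

Check each clause:
  1. (v6 OR NOT v5) — NOT v5 is true.
  2. (NOT v8 OR NOT v5 OR NOT v3) — NOT v5 is true.
  3. (v10 OR NOT v6) — v10 is true.
  4. (NOT v11 OR v4 OR NOT v3) — NOT v11 is true.
  5. (NOT v7 OR NOT v3 OR v11) — NOT v3 is true.
  6. (NOT v9 OR v6) — v6 is true.
  7. (NOT v5) — NOT v5 is true.
  8. (NOT v3 OR v4 OR NOT v1) — v4 is true.
  9. (v4 OR NOT v7 OR NOT v11) — v4 is true.
  10. (NOT v11 OR NOT v8 OR NOT v3) — NOT v11 is true.
  11. (v7 OR NOT v3) — NOT v3 is true.
  12. (v2 OR NOT v3) — NOT v3 is true.
  13. (NOT v3 OR NOT v9 OR NOT v10) — NOT v3 is true.
  14. (NOT v7 OR NOT v9 OR v8) — v8 is true.
  15. (NOT v1 OR v7) — NOT v1 is true.
  16. (v7 OR NOT v10) — v7 is true.
  17. (NOT v4 OR NOT v11 OR NOT v10) — NOT v11 is true.
  18. (v4) — v4 is true.
  19. (v5 OR NOT v1) — NOT v1 is true.
  20. (v7) — v7 is true.
  21. (NOT v1) — NOT v1 is true.
  22. (v6) — v6 is true.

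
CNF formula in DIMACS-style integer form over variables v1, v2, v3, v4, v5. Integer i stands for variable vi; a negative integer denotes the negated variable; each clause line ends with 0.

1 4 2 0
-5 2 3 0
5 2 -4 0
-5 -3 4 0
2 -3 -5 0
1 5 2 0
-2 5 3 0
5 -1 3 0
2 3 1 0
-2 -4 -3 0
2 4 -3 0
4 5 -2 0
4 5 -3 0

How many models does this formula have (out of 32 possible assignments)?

4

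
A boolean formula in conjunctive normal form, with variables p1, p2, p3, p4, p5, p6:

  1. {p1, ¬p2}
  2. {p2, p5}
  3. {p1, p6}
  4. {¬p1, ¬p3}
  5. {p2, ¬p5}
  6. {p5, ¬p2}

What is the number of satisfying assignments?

4

Satisfying assignments:
  p1=1 p2=1 p3=0 p4=0 p5=1 p6=0
  p1=1 p2=1 p3=0 p4=0 p5=1 p6=1
  p1=1 p2=1 p3=0 p4=1 p5=1 p6=0
  p1=1 p2=1 p3=0 p4=1 p5=1 p6=1
Count: 4.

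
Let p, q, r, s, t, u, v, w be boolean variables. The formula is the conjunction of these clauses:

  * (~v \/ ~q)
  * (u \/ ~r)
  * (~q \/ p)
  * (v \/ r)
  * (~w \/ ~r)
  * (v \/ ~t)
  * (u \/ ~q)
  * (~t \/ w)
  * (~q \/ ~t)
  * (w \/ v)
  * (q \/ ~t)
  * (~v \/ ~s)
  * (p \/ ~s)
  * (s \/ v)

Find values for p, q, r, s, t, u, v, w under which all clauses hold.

p = 0, q = 0, r = 1, s = 0, t = 0, u = 1, v = 1, w = 0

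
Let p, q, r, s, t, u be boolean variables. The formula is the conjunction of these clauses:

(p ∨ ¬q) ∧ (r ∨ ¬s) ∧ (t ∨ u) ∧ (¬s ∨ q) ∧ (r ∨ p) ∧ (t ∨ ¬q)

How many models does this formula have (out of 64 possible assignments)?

15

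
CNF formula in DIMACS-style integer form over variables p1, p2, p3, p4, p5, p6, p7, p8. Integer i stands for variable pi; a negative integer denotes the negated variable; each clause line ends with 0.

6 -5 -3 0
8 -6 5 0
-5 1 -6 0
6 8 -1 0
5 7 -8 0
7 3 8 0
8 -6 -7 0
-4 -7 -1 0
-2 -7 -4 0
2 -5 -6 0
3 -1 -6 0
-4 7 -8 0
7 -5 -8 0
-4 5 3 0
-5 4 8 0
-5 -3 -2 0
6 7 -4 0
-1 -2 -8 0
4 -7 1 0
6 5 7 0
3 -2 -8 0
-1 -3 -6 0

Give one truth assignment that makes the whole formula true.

p1=True, p2=False, p3=False, p4=False, p5=True, p6=False, p7=True, p8=True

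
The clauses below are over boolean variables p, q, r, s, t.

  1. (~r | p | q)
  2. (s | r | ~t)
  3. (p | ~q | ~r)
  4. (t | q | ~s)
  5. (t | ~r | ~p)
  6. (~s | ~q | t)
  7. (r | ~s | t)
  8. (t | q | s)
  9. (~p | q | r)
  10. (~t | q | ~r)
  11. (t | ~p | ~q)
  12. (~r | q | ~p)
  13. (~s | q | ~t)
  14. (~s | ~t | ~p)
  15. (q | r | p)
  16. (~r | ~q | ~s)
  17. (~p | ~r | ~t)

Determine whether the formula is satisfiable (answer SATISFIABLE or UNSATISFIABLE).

Set p = False and propagate.
For the remaining variables, q = True, r = False, s = False, t = False works.
Every clause has at least one true literal under this assignment.
So p = False, q = True, r = False, s = False, t = False is a satisfying assignment.

SATISFIABLE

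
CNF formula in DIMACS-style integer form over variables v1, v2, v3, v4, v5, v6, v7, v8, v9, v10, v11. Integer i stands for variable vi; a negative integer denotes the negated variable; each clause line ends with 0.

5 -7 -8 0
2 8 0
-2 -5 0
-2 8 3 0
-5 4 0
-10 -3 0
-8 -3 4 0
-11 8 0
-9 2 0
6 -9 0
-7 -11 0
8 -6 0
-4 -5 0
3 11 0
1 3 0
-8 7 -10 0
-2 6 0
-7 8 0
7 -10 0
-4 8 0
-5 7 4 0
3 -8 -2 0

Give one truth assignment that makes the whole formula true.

v1 = True, v2 = False, v3 = True, v4 = True, v5 = False, v6 = False, v7 = False, v8 = True, v9 = False, v10 = False, v11 = True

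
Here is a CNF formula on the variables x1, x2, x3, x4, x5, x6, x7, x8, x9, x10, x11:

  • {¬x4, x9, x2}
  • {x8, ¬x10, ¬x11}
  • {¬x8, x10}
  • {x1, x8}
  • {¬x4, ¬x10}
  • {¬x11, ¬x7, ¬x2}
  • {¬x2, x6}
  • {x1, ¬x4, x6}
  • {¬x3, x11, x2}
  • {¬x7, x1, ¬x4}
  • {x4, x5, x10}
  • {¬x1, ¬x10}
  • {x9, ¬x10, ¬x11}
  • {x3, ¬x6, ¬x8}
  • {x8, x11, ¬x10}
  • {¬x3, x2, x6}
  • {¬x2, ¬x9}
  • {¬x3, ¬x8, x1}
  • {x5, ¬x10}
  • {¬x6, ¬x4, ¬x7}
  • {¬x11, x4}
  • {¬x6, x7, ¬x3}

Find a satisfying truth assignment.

x1=True, x2=False, x3=False, x4=False, x5=True, x6=False, x7=True, x8=False, x9=True, x10=False, x11=False

x5 occurs only positively in the remaining clauses — set x5 = True.
Branch on x1: take x1 = True.
  then x10 is forced to False.
  then x8 is forced to False.
Branch on x2: take x2 = False.
Branch on x3: take x3 = False.
The remaining clauses are satisfied by x4 = False, x6 = False, x7 = True, x9 = True, x11 = False.
Every clause has at least one true literal under this assignment.
Check each clause:
  1. {x2, ¬x4, x9} — x9 is true.
  2. {¬x10, x8, ¬x11} — ¬x11 is true.
  3. {x10, ¬x8} — ¬x8 is true.
  4. {x1, x8} — x1 is true.
  5. {¬x4, ¬x10} — ¬x4 is true.
  6. {¬x7, ¬x11, ¬x2} — ¬x11 is true.
  7. {¬x2, x6} — ¬x2 is true.
  8. {x6, x1, ¬x4} — x1 is true.
  9. {¬x3, x11, x2} — ¬x3 is true.
  10. {x1, ¬x4, ¬x7} — ¬x4 is true.
  11. {x4, x10, x5} — x5 is true.
  12. {¬x10, ¬x1} — ¬x10 is true.
  13. {x9, ¬x10, ¬x11} — x9 is true.
  14. {¬x8, ¬x6, x3} — ¬x8 is true.
  15. {¬x10, x8, x11} — ¬x10 is true.
  16. {x2, x6, ¬x3} — ¬x3 is true.
  17. {¬x2, ¬x9} — ¬x2 is true.
  18. {x1, ¬x3, ¬x8} — ¬x8 is true.
  19. {¬x10, x5} — x5 is true.
  20. {¬x7, ¬x4, ¬x6} — ¬x6 is true.
  21. {¬x11, x4} — ¬x11 is true.
  22. {¬x3, x7, ¬x6} — ¬x6 is true.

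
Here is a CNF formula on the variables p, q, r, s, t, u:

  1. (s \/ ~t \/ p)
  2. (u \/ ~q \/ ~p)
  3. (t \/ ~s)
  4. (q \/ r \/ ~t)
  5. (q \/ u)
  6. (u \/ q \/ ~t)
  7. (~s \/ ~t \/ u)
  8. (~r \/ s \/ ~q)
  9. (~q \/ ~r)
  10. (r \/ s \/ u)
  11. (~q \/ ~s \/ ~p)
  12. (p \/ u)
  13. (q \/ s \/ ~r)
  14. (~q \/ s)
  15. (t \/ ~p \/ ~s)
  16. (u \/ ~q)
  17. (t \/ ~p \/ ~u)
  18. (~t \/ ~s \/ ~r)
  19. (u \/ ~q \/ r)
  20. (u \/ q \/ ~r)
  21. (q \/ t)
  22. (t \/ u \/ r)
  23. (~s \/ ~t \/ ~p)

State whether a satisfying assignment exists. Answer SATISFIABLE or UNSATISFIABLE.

SATISFIABLE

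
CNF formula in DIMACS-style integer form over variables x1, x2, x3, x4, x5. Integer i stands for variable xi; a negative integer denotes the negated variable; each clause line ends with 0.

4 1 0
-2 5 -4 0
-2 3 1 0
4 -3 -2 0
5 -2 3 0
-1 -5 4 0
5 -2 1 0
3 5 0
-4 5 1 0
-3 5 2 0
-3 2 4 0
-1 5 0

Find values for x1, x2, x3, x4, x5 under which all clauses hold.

Branch on x1: take x1 = False.
  then x4 is forced to True.
  then x5 is forced to True.
Set x2 = True and propagate.
  then x3 is forced to True.

x1 = F, x2 = T, x3 = T, x4 = T, x5 = T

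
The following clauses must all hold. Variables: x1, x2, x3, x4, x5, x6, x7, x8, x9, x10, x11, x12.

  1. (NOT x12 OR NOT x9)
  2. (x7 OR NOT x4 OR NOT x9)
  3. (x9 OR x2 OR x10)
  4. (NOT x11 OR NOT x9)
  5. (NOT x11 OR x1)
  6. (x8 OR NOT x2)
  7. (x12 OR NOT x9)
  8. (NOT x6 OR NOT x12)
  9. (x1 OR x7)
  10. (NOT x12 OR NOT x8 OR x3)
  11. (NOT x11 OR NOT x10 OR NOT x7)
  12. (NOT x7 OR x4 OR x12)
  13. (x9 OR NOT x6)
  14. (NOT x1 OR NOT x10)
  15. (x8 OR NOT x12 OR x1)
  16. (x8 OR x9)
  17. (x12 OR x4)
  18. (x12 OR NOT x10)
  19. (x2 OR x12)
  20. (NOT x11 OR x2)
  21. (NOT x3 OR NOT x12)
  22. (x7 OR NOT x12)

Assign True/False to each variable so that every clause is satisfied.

x1=True, x2=True, x3=False, x4=True, x5=True, x6=False, x7=True, x8=True, x9=False, x10=False, x11=False, x12=False

Check each clause:
  1. (NOT x9 OR NOT x12) — NOT x12 is true.
  2. (NOT x9 OR x7 OR NOT x4) — NOT x9 is true.
  3. (x10 OR x2 OR x9) — x2 is true.
  4. (NOT x11 OR NOT x9) — NOT x11 is true.
  5. (x1 OR NOT x11) — x1 is true.
  6. (NOT x2 OR x8) — x8 is true.
  7. (NOT x9 OR x12) — NOT x9 is true.
  8. (NOT x6 OR NOT x12) — NOT x6 is true.
  9. (x7 OR x1) — x1 is true.
  10. (x3 OR NOT x8 OR NOT x12) — NOT x12 is true.
  11. (NOT x11 OR NOT x7 OR NOT x10) — NOT x11 is true.
  12. (NOT x7 OR x4 OR x12) — x4 is true.
  13. (x9 OR NOT x6) — NOT x6 is true.
  14. (NOT x1 OR NOT x10) — NOT x10 is true.
  15. (x8 OR x1 OR NOT x12) — x8 is true.
  16. (x8 OR x9) — x8 is true.
  17. (x12 OR x4) — x4 is true.
  18. (x12 OR NOT x10) — NOT x10 is true.
  19. (x12 OR x2) — x2 is true.
  20. (x2 OR NOT x11) — x2 is true.
  21. (NOT x12 OR NOT x3) — NOT x12 is true.
  22. (x7 OR NOT x12) — NOT x12 is true.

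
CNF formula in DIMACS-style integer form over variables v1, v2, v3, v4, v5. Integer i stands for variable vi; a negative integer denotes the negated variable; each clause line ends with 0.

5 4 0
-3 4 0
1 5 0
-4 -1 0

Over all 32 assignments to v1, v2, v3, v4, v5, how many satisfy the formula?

Split on v4, then v1.
  v4=T, v1=T: a clause becomes empty — 0.
  v4=T, v1=F: remaining (v2,v3,v5) ∈ {(F,F,T); (F,T,T); (T,F,T); (T,T,T)} — 4.
  v4=F, v1=T: remaining (v2,v3,v5) ∈ {(F,F,T); (T,F,T)} — 2.
  v4=F, v1=F: remaining (v2,v3,v5) ∈ {(F,F,T); (T,F,T)} — 2.
Total: 0 + 4 + 2 + 2 = 8.

8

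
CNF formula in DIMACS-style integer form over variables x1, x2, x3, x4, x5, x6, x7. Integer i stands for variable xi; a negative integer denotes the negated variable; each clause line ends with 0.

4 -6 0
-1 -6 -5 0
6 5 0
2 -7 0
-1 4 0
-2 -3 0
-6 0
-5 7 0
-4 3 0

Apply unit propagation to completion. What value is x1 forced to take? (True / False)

False

(~x6) is a unit clause: x6 = False.
From (x6 | x5) and x6 = False: x5 = True.
From (x7 | ~x5) and x5 = True: x7 = True.
In (x2 | ~x7), ~x7 is now false; x2 must hold, so x2 = True.
(~x2 | ~x3): since x2 = True, the clause reduces to (~x3). x3 = False.
In (~x4 | x3), x3 is now false; ~x4 must hold, so x4 = False.
(x4 | ~x1) with x4 = False leaves only ~x1, so x1 = False.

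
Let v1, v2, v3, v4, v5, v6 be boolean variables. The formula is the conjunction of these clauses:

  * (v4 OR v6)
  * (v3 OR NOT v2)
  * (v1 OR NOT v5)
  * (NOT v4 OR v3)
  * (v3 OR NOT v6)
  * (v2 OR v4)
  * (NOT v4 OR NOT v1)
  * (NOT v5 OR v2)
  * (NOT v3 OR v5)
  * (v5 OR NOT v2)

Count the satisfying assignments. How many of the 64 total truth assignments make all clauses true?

1

Satisfying assignments:
  v1=T v2=T v3=T v4=F v5=T v6=T
That's 1 in total.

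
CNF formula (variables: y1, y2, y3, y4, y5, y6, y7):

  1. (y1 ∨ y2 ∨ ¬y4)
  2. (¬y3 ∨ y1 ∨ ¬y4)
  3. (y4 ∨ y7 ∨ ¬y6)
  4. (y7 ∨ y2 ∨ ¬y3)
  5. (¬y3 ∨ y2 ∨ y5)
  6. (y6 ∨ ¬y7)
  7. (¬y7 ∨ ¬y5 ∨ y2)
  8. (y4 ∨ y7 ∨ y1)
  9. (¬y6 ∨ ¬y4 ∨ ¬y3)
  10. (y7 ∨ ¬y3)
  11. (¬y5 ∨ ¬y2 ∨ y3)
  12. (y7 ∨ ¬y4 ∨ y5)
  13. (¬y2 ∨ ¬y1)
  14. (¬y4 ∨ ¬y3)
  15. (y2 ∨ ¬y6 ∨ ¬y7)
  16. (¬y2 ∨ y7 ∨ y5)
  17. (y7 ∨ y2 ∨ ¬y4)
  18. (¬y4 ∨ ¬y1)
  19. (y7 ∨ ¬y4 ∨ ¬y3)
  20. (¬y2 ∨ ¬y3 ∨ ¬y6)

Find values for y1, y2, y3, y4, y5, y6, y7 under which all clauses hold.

Branch on y1: take y1 = True.
  then y2 is forced to False.
  then y4 is forced to False.
The remaining clauses are satisfied by y3 = False, y5 = True, y6 = False, y7 = False.

y1 = T, y2 = F, y3 = F, y4 = F, y5 = T, y6 = F, y7 = F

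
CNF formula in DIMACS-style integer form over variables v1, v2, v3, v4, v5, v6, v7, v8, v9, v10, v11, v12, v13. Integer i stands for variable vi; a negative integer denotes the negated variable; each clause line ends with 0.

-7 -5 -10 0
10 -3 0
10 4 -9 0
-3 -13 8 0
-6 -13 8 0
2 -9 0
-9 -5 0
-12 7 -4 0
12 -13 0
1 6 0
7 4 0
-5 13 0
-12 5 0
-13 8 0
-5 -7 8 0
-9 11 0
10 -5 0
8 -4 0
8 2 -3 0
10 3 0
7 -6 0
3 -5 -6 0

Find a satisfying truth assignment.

v1=1, v2=1, v3=1, v4=0, v5=0, v6=1, v7=1, v8=1, v9=0, v10=1, v11=0, v12=0, v13=0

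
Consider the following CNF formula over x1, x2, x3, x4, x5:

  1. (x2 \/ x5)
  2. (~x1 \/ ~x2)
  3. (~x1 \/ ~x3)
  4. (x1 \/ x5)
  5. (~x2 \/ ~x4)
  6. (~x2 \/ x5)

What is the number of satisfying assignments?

8

The models are:
  x1=F x2=F x3=F x4=F x5=T
  x1=F x2=F x3=F x4=T x5=T
  x1=F x2=F x3=T x4=F x5=T
  x1=F x2=F x3=T x4=T x5=T
  x1=F x2=T x3=F x4=F x5=T
  x1=F x2=T x3=T x4=F x5=T
  x1=T x2=F x3=F x4=F x5=T
  x1=T x2=F x3=F x4=T x5=T
That's 8 in total.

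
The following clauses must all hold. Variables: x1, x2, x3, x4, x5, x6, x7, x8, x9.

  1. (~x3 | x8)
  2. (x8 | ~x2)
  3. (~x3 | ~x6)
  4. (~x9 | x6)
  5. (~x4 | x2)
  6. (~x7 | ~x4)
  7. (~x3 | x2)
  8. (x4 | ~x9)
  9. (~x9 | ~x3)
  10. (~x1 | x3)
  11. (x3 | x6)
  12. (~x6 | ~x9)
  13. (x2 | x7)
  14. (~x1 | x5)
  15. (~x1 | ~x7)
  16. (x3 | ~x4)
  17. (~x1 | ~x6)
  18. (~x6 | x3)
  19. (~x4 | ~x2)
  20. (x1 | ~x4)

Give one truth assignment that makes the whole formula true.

x1=F, x2=T, x3=T, x4=F, x5=T, x6=F, x7=F, x8=T, x9=F

Check each clause:
  1. (x8 | ~x3) — x8 is true.
  2. (x8 | ~x2) — x8 is true.
  3. (~x3 | ~x6) — ~x6 is true.
  4. (~x9 | x6) — ~x9 is true.
  5. (x2 | ~x4) — x2 is true.
  6. (~x4 | ~x7) — ~x7 is true.
  7. (~x3 | x2) — x2 is true.
  8. (~x9 | x4) — ~x9 is true.
  9. (~x9 | ~x3) — ~x9 is true.
  10. (x3 | ~x1) — x3 is true.
  11. (x6 | x3) — x3 is true.
  12. (~x9 | ~x6) — ~x6 is true.
  13. (x2 | x7) — x2 is true.
  14. (~x1 | x5) — x5 is true.
  15. (~x7 | ~x1) — ~x7 is true.
  16. (~x4 | x3) — x3 is true.
  17. (~x1 | ~x6) — ~x6 is true.
  18. (x3 | ~x6) — ~x6 is true.
  19. (~x2 | ~x4) — ~x4 is true.
  20. (~x4 | x1) — ~x4 is true.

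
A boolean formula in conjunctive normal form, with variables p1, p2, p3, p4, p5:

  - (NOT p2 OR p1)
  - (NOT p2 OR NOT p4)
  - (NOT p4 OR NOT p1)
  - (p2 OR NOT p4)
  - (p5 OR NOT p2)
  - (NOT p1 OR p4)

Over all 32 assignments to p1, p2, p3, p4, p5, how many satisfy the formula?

Satisfying assignments:
  p1=F p2=F p3=F p4=F p5=F
  p1=F p2=F p3=F p4=F p5=T
  p1=F p2=F p3=T p4=F p5=F
  p1=F p2=F p3=T p4=F p5=T
That's 4 in total.

4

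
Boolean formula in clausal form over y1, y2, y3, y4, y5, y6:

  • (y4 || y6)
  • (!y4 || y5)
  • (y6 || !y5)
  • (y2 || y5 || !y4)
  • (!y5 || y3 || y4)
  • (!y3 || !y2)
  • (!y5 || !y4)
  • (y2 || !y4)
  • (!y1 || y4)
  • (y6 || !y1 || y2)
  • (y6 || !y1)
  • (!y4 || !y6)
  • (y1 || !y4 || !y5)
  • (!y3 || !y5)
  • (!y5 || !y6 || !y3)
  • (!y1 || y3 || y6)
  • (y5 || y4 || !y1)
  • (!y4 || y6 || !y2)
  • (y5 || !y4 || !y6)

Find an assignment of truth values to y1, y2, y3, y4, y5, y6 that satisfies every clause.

Branch on y1: take y1 = False.
Set y2 = False and propagate.
  then y4 is forced to False.
  then y6 is forced to True.
Set y3 = True and propagate.
  then y5 is forced to False.
Every clause has at least one true literal under this assignment.

y1=0, y2=0, y3=1, y4=0, y5=0, y6=1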